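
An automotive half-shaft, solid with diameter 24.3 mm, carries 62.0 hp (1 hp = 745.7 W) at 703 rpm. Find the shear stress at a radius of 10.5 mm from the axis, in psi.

27900 psi

ω = 2π·703/60 = 73.62 rad/s, so T = P/ω = 62.0×745.7 / 73.62 = 628.0 N·m.
J = πd⁴/32 = π(0.0243)⁴/32 = 3.423×10^-8 m⁴.
Shear stress varies linearly with radius: τ = T·r/J = 628.0 × 0.0105 / 3.423×10^-8 = 1.926×10^8 Pa.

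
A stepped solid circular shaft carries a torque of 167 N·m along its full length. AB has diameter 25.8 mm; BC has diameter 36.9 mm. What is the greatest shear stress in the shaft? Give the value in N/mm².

Under the same torque, τ_max = 16T/(πd³) is largest where d is smallest — segment AB (d = 25.8 mm).
τ_max = 16·167.0/(π·(0.0258)³) = 4.953×10^7 Pa.

49.5 N/mm²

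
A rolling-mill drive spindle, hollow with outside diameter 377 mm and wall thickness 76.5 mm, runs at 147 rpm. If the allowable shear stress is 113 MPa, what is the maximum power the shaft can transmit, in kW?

16000 kW

J = π(d_o⁴ − d_i⁴)/32 = π(0.377⁴ − 0.224⁴)/32 = 1.736×10^-3 m⁴.
T_max = τ_allow·J/r = 1.13×10^8 × 1.736×10^-3 / 0.189 = 1.041e6 N·m.
ω = 2π·147/60 = 15.39 rad/s, so P_max = T_max·ω = 1.602×10^7 W.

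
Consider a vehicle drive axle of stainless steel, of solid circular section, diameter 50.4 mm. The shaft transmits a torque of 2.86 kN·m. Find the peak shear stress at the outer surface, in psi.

16500 psi

J = πd⁴/32 = π(0.0504)⁴/32 = 6.335×10^-7 m⁴.
τ_max = T·r/J = 2860 × 0.0252 / 6.335×10^-7 = 1.138×10^8 Pa.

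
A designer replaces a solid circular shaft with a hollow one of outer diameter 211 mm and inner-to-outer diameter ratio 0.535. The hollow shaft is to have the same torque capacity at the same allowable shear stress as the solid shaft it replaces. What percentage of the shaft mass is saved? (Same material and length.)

24.4 %

Equal τ_max and T ⇒ the solid shaft needs d_s³ = d_o³(1−k⁴), so d_s = 211·(1−0.535⁴)^(1/3) = 205.1 mm.
Area ratio A_h/A_s = d_o²(1−k²)/d_s² = (1−k²)/(1−k⁴)^(2/3) = 0.7556.
Mass saving = 1 − 0.7556 = 24.4 %.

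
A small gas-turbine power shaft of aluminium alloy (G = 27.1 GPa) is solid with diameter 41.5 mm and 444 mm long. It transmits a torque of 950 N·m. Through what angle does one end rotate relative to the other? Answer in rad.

J = πd⁴/32 = π(0.0415)⁴/32 = 2.912×10^-7 m⁴.
θ = T·L/(G·J) = 950.0 × 0.444 / (27.1×10⁹ × 2.912×10^-7) = 0.05345 rad.

0.0534 rad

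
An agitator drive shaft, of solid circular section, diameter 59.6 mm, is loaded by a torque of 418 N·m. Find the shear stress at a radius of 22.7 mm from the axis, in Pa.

J = πd⁴/32 = π(0.0596)⁴/32 = 1.239×10^-6 m⁴.
Shear stress varies linearly with radius: τ = T·r/J = 418.0 × 0.0227 / 1.239×10^-6 = 7.660×10^6 Pa.

7.66e6 Pa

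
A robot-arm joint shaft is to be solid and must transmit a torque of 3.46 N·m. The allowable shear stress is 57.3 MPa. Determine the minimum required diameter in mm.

6.75 mm

For a solid shaft τ_max = 16T/(πd³), so d = (16T/(π τ_allow))^(1/3) = (16·3.460/(π·5.73×10^7))^(1/3) = 0.006750 m.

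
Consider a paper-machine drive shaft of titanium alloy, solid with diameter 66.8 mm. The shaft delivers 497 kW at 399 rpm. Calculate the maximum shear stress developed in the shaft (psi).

29500 psi

ω = 2π·399/60 = 41.78 rad/s, so T = P/ω = 497×10³ / 41.78 = 11890 N·m.
J = πd⁴/32 = π(0.0668)⁴/32 = 1.955×10^-6 m⁴.
τ_max = T·r/J = 11890 × 0.0334 / 1.955×10^-6 = 2.032×10^8 Pa.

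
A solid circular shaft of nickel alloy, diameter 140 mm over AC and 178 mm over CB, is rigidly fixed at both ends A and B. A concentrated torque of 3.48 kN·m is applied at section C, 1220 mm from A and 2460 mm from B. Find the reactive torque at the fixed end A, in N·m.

Compatibility: T_A·a/J_AC = T_B·b/J_CB with T_A + T_B = T₀.
J_AC = 3.77×10^-5 m⁴, J_CB = 9.86×10^-5 m⁴, so T_A = T₀·(J_AC/a)/((J_AC/a)+(J_CB/b)) = 1516 N·m, T_B = 1964 N·m.

1520 N·m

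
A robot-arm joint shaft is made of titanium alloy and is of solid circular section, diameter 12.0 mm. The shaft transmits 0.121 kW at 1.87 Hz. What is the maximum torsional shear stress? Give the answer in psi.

ω = 2π·1.87 = 11.75 rad/s, so T = P/ω = 0.121×10³ / 11.75 = 10.30 N·m.
J = πd⁴/32 = π(0.0120)⁴/32 = 2.036×10^-9 m⁴.
τ_max = T·r/J = 10.30 × 0.00600 / 2.036×10^-9 = 3.035×10^7 Pa.

4400 psi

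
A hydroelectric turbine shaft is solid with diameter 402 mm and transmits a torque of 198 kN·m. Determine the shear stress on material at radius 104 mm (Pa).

8.03e6 Pa

J = πd⁴/32 = π(0.402)⁴/32 = 2.564×10^-3 m⁴.
Shear stress varies linearly with radius: τ = T·r/J = 198000 × 0.104 / 2.564×10^-3 = 8.031×10^6 Pa.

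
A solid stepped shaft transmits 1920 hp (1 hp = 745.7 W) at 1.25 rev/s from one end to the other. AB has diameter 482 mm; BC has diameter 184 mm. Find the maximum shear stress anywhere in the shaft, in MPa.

149 MPa

ω = 2π·1.25 = 7.854 rad/s, so T = P/ω = 1920×745.7 / 7.854 = 182300 N·m.
Under the same torque, τ_max = 16T/(πd³) is largest where d is smallest — segment BC (d = 184 mm).
τ_max = 16·182300/(π·(0.184)³) = 1.490×10^8 Pa.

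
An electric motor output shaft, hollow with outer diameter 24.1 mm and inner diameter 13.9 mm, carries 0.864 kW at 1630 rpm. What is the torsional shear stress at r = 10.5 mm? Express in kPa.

ω = 2π·1630/60 = 170.7 rad/s, so T = P/ω = 0.864×10³ / 170.7 = 5.062 N·m.
J = π(d_o⁴ − d_i⁴)/32 = π(0.0241⁴ − 0.0139⁴)/32 = 2.945×10^-8 m⁴.
Shear stress varies linearly with radius: τ = T·r/J = 5.062 × 0.0105 / 2.945×10^-8 = 1.804×10^6 Pa.

1800 kPa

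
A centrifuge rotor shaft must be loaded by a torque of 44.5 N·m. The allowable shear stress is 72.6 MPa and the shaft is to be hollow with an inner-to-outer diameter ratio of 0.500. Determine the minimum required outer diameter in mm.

For a hollow shaft with d_i/d_o = 0.500: τ_max = 16T/(π d_o³ (1−k⁴)), so d_o = [16T/(π τ_allow (1−k⁴))]^(1/3) = [16·44.50/(π·7.26×10^7·0.9375)]^(1/3) = 0.01493 m.

14.9 mm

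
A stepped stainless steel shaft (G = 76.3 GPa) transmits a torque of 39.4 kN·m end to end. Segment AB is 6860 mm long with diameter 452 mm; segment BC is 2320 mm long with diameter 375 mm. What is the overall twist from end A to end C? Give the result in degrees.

J_AB = π(0.452)⁴/32 = 4.10×10^-3 m⁴; J_BC = π(0.375)⁴/32 = 1.94×10^-3 m⁴.
θ = (T/G)·Σ L_i/J_i = (39400/76.3×10⁹)·(6.86/4.10×10^-3 + 2.32/1.94×10^-3) = 1.482×10^-3 rad.

0.0849°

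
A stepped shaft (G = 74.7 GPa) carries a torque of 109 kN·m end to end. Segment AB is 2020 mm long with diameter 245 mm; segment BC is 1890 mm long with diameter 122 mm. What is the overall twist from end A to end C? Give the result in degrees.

7.74°

J_AB = π(0.245)⁴/32 = 3.54×10^-4 m⁴; J_BC = π(0.122)⁴/32 = 2.17×10^-5 m⁴.
θ = (T/G)·Σ L_i/J_i = (109000/74.7×10⁹)·(2.02/3.54×10^-4 + 1.89/2.17×10^-5) = 0.1351 rad.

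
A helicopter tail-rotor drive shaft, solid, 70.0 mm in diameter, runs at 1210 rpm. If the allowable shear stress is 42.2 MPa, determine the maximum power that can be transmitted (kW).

360 kW

J = πd⁴/32 = π(0.0700)⁴/32 = 2.357×10^-6 m⁴.
T_max = τ_allow·J/r = 4.22×10^7 × 2.357×10^-6 / 0.0350 = 2842 N·m.
ω = 2π·1210/60 = 126.7 rad/s, so P_max = T_max·ω = 3.601×10^5 W.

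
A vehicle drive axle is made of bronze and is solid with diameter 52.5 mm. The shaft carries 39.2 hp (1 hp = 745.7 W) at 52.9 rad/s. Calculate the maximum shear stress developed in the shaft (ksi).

ω = 52.9 rad/s, so T = P/ω = 39.2×745.7 / 52.90 = 552.6 N·m.
J = πd⁴/32 = π(0.0525)⁴/32 = 7.458×10^-7 m⁴.
τ_max = T·r/J = 552.6 × 0.0262 / 7.458×10^-7 = 1.945×10^7 Pa.

2.82 ksi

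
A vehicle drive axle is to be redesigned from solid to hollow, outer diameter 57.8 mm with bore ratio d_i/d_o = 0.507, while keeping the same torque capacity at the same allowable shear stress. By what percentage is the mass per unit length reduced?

Equal τ_max and T ⇒ the solid shaft needs d_s³ = d_o³(1−k⁴), so d_s = 57.8·(1−0.507⁴)^(1/3) = 56.50 mm.
Area ratio A_h/A_s = d_o²(1−k²)/d_s² = (1−k²)/(1−k⁴)^(2/3) = 0.7776.
Mass saving = 1 − 0.7776 = 22.2 %.

22.2 %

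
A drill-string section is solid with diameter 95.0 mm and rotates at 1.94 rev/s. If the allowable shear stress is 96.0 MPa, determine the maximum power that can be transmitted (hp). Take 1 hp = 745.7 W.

J = πd⁴/32 = π(0.0950)⁴/32 = 7.996×10^-6 m⁴.
T_max = τ_allow·J/r = 9.60×10^7 × 7.996×10^-6 / 0.0475 = 16160 N·m.
ω = 2π·1.94 = 12.19 rad/s, so P_max = T_max·ω = 1.970×10^5 W.

264 hp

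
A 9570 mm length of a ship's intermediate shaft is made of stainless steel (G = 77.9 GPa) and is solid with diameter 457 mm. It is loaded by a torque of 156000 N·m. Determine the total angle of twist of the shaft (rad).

J = πd⁴/32 = π(0.457)⁴/32 = 4.282×10^-3 m⁴.
θ = T·L/(G·J) = 156000 × 9.57 / (77.9×10⁹ × 4.282×10^-3) = 4.475×10^-3 rad.

0.00448 rad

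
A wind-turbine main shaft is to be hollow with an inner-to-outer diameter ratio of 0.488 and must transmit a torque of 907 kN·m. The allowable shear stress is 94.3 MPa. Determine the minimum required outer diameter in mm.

373 mm

For a hollow shaft with d_i/d_o = 0.488: τ_max = 16T/(π d_o³ (1−k⁴)), so d_o = [16T/(π τ_allow (1−k⁴))]^(1/3) = [16·907000/(π·9.43×10^7·0.9433)]^(1/3) = 0.3731 m.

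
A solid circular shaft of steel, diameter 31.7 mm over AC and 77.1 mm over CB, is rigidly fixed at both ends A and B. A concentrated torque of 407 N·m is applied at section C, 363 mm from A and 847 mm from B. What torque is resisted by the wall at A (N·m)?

Compatibility: T_A·a/J_AC = T_B·b/J_CB with T_A + T_B = T₀.
J_AC = 9.91×10^-8 m⁴, J_CB = 3.47×10^-6 m⁴, so T_A = T₀·(J_AC/a)/((J_AC/a)+(J_CB/b)) = 25.44 N·m, T_B = 381.6 N·m.

25.4 N·m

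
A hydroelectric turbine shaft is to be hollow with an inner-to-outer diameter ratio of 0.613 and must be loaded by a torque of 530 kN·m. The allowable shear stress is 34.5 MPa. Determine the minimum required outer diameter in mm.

For a hollow shaft with d_i/d_o = 0.613: τ_max = 16T/(π d_o³ (1−k⁴)), so d_o = [16T/(π τ_allow (1−k⁴))]^(1/3) = [16·530000/(π·3.45×10^7·0.8588)]^(1/3) = 0.4500 m.

450 mm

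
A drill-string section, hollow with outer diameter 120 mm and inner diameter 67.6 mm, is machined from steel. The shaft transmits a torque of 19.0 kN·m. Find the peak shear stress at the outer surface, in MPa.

62.3 MPa

J = π(d_o⁴ − d_i⁴)/32 = π(0.120⁴ − 0.0676⁴)/32 = 1.831×10^-5 m⁴.
τ_max = T·r/J = 19000 × 0.0600 / 1.831×10^-5 = 6.227×10^7 Pa.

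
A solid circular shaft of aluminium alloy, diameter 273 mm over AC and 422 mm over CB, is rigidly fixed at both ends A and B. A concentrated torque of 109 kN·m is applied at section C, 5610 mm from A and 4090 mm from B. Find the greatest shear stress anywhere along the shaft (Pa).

6.55e6 Pa

Compatibility: T_A·a/J_AC = T_B·b/J_CB with T_A + T_B = T₀.
J_AC = 5.45×10^-4 m⁴, J_CB = 3.11×10^-3 m⁴, so T_A = T₀·(J_AC/a)/((J_AC/a)+(J_CB/b)) = 12340 N·m, T_B = 96660 N·m.
τ in each portion: τ_AC = 3.09×10^6 Pa, τ_CB = 6.55×10^6 Pa; maximum is in CB.
τ_max = T_CB·r/J = 96660·0.211/3.11×10^-3 = 6.550×10^6 Pa.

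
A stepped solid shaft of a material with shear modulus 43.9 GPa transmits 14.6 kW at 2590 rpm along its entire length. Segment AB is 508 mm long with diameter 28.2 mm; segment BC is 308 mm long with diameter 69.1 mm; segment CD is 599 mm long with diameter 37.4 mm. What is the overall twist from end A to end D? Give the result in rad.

ω = 2π·2590/60 = 271.2 rad/s, so T = P/ω = 14.6×10³ / 271.2 = 53.83 N·m.
J_AB = π(0.0282)⁴/32 = 6.21×10^-8 m⁴; J_BC = π(0.0691)⁴/32 = 2.24×10^-6 m⁴; J_CD = π(0.0374)⁴/32 = 1.92×10^-7 m⁴.
θ = (T/G)·Σ L_i/J_i = (53.83/43.9×10⁹)·(0.508/6.21×10^-8 + 0.308/2.24×10^-6 + 0.599/1.92×10^-7) = 0.01403 rad.

0.0140 rad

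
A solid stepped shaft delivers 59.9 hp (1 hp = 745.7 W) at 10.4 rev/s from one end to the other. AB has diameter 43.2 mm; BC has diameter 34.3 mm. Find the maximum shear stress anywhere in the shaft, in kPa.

86300 kPa

ω = 2π·10.4 = 65.35 rad/s, so T = P/ω = 59.9×745.7 / 65.35 = 683.6 N·m.
Under the same torque, τ_max = 16T/(πd³) is largest where d is smallest — segment BC (d = 34.3 mm).
τ_max = 16·683.6/(π·(0.0343)³) = 8.627×10^7 Pa.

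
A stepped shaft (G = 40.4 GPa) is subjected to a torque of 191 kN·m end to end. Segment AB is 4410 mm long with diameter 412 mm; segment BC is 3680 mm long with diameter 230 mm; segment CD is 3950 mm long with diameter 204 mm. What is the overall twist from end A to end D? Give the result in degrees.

J_AB = π(0.412)⁴/32 = 2.83×10^-3 m⁴; J_BC = π(0.230)⁴/32 = 2.75×10^-4 m⁴; J_CD = π(0.204)⁴/32 = 1.70×10^-4 m⁴.
θ = (T/G)·Σ L_i/J_i = (191000/40.4×10⁹)·(4.41/2.83×10^-3 + 3.68/2.75×10^-4 + 3.95/1.70×10^-4) = 0.1805 rad.

10.3°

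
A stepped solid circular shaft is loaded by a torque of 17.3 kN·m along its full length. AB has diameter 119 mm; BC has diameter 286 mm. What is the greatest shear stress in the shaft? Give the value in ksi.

7.58 ksi

Under the same torque, τ_max = 16T/(πd³) is largest where d is smallest — segment AB (d = 119 mm).
τ_max = 16·17300/(π·(0.119)³) = 5.228×10^7 Pa.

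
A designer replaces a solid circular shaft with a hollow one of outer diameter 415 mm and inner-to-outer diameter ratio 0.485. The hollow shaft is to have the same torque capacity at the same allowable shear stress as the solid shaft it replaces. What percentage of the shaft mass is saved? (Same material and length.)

20.6 %

Equal τ_max and T ⇒ the solid shaft needs d_s³ = d_o³(1−k⁴), so d_s = 415·(1−0.485⁴)^(1/3) = 407.2 mm.
Area ratio A_h/A_s = d_o²(1−k²)/d_s² = (1−k²)/(1−k⁴)^(2/3) = 0.7944.
Mass saving = 1 − 0.7944 = 20.6 %.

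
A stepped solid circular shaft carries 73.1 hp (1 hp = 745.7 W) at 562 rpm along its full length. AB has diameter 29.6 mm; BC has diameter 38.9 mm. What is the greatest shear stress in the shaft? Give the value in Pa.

ω = 2π·562/60 = 58.85 rad/s, so T = P/ω = 73.1×745.7 / 58.85 = 926.2 N·m.
Under the same torque, τ_max = 16T/(πd³) is largest where d is smallest — segment AB (d = 29.6 mm).
τ_max = 16·926.2/(π·(0.0296)³) = 1.819×10^8 Pa.

1.82e8 Pa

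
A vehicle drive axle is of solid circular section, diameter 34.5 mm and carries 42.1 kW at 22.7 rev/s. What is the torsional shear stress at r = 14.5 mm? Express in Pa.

3.08e7 Pa

ω = 2π·22.7 = 142.6 rad/s, so T = P/ω = 42.1×10³ / 142.6 = 295.2 N·m.
J = πd⁴/32 = π(0.0345)⁴/32 = 1.391×10^-7 m⁴.
Shear stress varies linearly with radius: τ = T·r/J = 295.2 × 0.0145 / 1.391×10^-7 = 3.077×10^7 Pa.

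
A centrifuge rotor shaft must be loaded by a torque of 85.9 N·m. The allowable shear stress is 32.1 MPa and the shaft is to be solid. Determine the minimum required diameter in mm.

For a solid shaft τ_max = 16T/(πd³), so d = (16T/(π τ_allow))^(1/3) = (16·85.90/(π·3.21×10^7))^(1/3) = 0.02389 m.

23.9 mm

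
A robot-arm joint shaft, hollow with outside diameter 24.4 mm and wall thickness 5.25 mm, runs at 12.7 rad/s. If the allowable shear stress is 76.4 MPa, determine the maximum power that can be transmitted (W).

J = π(d_o⁴ − d_i⁴)/32 = π(0.0244⁴ − 0.0139⁴)/32 = 3.113×10^-8 m⁴.
T_max = τ_allow·J/r = 7.64×10^7 × 3.113×10^-8 / 0.0122 = 195.0 N·m.
ω = 12.7 rad/s, so P_max = T_max·ω = 2476 W.

2480 W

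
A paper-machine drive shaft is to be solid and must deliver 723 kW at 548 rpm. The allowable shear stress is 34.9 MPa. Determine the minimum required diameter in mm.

ω = 2π·548/60 = 57.39 rad/s, so T = P/ω = 723×10³ / 57.39 = 12600 N·m.
For a solid shaft τ_max = 16T/(πd³), so d = (16T/(π τ_allow))^(1/3) = (16·12600/(π·3.49×10^7))^(1/3) = 0.1225 m.

123 mm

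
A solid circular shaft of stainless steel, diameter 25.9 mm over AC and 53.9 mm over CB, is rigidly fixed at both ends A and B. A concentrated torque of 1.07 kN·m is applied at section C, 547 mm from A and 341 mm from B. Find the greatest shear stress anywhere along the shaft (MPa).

Compatibility: T_A·a/J_AC = T_B·b/J_CB with T_A + T_B = T₀.
J_AC = 4.42×10^-8 m⁴, J_CB = 8.29×10^-7 m⁴, so T_A = T₀·(J_AC/a)/((J_AC/a)+(J_CB/b)) = 34.42 N·m, T_B = 1036 N·m.
τ in each portion: τ_AC = 1.01×10^7 Pa, τ_CB = 3.37×10^7 Pa; maximum is in CB.
τ_max = T_CB·r/J = 1036·0.0269/8.29×10^-7 = 3.368×10^7 Pa.

33.7 MPa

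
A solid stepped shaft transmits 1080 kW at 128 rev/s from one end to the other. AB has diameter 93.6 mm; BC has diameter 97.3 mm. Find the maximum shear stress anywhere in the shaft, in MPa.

8.34 MPa

ω = 2π·128 = 804.2 rad/s, so T = P/ω = 1080×10³ / 804.2 = 1343 N·m.
Under the same torque, τ_max = 16T/(πd³) is largest where d is smallest — segment AB (d = 93.6 mm).
τ_max = 16·1343/(π·(0.0936)³) = 8.340×10^6 Pa.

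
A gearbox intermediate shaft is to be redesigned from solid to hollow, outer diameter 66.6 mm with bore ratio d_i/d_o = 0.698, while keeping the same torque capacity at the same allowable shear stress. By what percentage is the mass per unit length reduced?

38.6 %

Equal τ_max and T ⇒ the solid shaft needs d_s³ = d_o³(1−k⁴), so d_s = 66.6·(1−0.698⁴)^(1/3) = 60.85 mm.
Area ratio A_h/A_s = d_o²(1−k²)/d_s² = (1−k²)/(1−k⁴)^(2/3) = 0.6143.
Mass saving = 1 − 0.6143 = 38.6 %.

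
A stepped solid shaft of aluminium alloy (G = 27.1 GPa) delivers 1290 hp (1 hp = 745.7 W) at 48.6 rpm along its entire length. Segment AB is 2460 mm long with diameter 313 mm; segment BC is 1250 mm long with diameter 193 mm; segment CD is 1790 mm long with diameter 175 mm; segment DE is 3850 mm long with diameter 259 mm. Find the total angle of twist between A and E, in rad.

0.279 rad

ω = 2π·48.6/60 = 5.089 rad/s, so T = P/ω = 1290×745.7 / 5.089 = 189000 N·m.
J_AB = π(0.313)⁴/32 = 9.42×10^-4 m⁴; J_BC = π(0.193)⁴/32 = 1.36×10^-4 m⁴; J_CD = π(0.175)⁴/32 = 9.21×10^-5 m⁴; J_DE = π(0.259)⁴/32 = 4.42×10^-4 m⁴.
θ = (T/G)·Σ L_i/J_i = (189000/27.1×10⁹)·(2.46/9.42×10^-4 + 1.25/1.36×10^-4 + 1.79/9.21×10^-5 + 3.85/4.42×10^-4) = 0.2786 rad.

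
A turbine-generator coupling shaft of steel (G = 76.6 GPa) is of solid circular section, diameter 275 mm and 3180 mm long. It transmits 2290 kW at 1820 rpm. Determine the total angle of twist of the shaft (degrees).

ω = 2π·1820/60 = 190.6 rad/s, so T = P/ω = 2290×10³ / 190.6 = 12020 N·m.
J = πd⁴/32 = π(0.275)⁴/32 = 5.615×10^-4 m⁴.
θ = T·L/(G·J) = 12020 × 3.18 / (76.6×10⁹ × 5.615×10^-4) = 8.884×10^-4 rad.

0.0509°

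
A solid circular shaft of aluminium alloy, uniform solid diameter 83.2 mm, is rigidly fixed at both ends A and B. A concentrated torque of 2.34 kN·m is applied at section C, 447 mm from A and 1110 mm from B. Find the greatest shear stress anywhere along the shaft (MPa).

14.8 MPa

With uniform GJ and both ends fixed, compatibility θ_AC = θ_CB gives T_A·a = T_B·b, together with T_A + T_B = T₀.
T_A = T₀·b/(a+b) = 2340·1110/1557 = 1668 N·m; T_B = 671.8 N·m.
τ in each portion: τ_AC = 1.48×10^7 Pa, τ_CB = 5.94×10^6 Pa; maximum is in AC.
τ_max = T_AC·r/J = 1668·0.0416/4.70×10^-6 = 1.475×10^7 Pa.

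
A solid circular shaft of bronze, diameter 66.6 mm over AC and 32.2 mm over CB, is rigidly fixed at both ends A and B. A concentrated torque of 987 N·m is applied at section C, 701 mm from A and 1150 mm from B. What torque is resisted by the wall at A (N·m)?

Compatibility: T_A·a/J_AC = T_B·b/J_CB with T_A + T_B = T₀.
J_AC = 1.93×10^-6 m⁴, J_CB = 1.06×10^-7 m⁴, so T_A = T₀·(J_AC/a)/((J_AC/a)+(J_CB/b)) = 955.2 N·m, T_B = 31.82 N·m.

955 N·m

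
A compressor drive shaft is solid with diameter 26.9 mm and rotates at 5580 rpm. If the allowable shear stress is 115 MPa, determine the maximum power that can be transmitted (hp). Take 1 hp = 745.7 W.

J = πd⁴/32 = π(0.0269)⁴/32 = 5.141×10^-8 m⁴.
T_max = τ_allow·J/r = 1.15×10^8 × 5.141×10^-8 / 0.0135 = 439.5 N·m.
ω = 2π·5580/60 = 584.3 rad/s, so P_max = T_max·ω = 2.568×10^5 W.

344 hp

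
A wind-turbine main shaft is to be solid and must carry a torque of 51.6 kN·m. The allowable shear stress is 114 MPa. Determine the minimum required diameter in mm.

132 mm

For a solid shaft τ_max = 16T/(πd³), so d = (16T/(π τ_allow))^(1/3) = (16·51600/(π·1.14×10^8))^(1/3) = 0.1321 m.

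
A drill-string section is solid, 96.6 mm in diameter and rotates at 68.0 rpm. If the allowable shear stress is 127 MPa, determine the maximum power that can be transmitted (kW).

160 kW

J = πd⁴/32 = π(0.0966)⁴/32 = 8.549×10^-6 m⁴.
T_max = τ_allow·J/r = 1.27×10^8 × 8.549×10^-6 / 0.0483 = 22480 N·m.
ω = 2π·68.0/60 = 7.121 rad/s, so P_max = T_max·ω = 1.601×10^5 W.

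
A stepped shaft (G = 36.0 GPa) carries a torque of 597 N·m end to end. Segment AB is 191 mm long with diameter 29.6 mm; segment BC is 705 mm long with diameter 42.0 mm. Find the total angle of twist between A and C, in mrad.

80.3 mrad

J_AB = π(0.0296)⁴/32 = 7.54×10^-8 m⁴; J_BC = π(0.0420)⁴/32 = 3.05×10^-7 m⁴.
θ = (T/G)·Σ L_i/J_i = (597.0/36.0×10⁹)·(0.191/7.54×10^-8 + 0.705/3.05×10^-7) = 0.08030 rad.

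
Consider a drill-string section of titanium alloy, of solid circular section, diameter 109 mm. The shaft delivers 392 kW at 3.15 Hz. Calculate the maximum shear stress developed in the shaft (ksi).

ω = 2π·3.15 = 19.79 rad/s, so T = P/ω = 392×10³ / 19.79 = 19810 N·m.
J = πd⁴/32 = π(0.109)⁴/32 = 1.386×10^-5 m⁴.
τ_max = T·r/J = 19810 × 0.0545 / 1.386×10^-5 = 7.789×10^7 Pa.

11.3 ksi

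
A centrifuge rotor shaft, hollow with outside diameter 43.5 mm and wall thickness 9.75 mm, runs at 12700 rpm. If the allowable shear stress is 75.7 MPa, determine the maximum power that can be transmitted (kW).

J = π(d_o⁴ − d_i⁴)/32 = π(0.0435⁴ − 0.0240⁴)/32 = 3.190×10^-7 m⁴.
T_max = τ_allow·J/r = 7.57×10^7 × 3.190×10^-7 / 0.0217 = 1110 N·m.
ω = 2π·12700/60 = 1330 rad/s, so P_max = T_max·ω = 1.476×10^6 W.

1480 kW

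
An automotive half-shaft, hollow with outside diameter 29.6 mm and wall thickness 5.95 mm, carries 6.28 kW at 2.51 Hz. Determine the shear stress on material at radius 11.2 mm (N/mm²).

ω = 2π·2.51 = 15.77 rad/s, so T = P/ω = 6.28×10³ / 15.77 = 398.2 N·m.
J = π(d_o⁴ − d_i⁴)/32 = π(0.0296⁴ − 0.0177⁴)/32 = 6.573×10^-8 m⁴.
Shear stress varies linearly with radius: τ = T·r/J = 398.2 × 0.0112 / 6.573×10^-8 = 6.785×10^7 Pa.

67.9 N/mm²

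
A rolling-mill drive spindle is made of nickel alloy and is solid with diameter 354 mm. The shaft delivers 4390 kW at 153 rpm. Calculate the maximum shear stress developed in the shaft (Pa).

ω = 2π·153/60 = 16.02 rad/s, so T = P/ω = 4390×10³ / 16.02 = 274000 N·m.
J = πd⁴/32 = π(0.354)⁴/32 = 1.542×10^-3 m⁴.
τ_max = T·r/J = 274000 × 0.177 / 1.542×10^-3 = 3.146×10^7 Pa.

3.15e7 Pa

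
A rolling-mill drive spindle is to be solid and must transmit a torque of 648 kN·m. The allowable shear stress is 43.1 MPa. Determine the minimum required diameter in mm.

For a solid shaft τ_max = 16T/(πd³), so d = (16T/(π τ_allow))^(1/3) = (16·648000/(π·4.31×10^7))^(1/3) = 0.4246 m.

425 mm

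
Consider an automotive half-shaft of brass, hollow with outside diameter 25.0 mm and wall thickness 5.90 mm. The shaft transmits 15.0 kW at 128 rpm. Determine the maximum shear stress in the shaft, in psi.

ω = 2π·128/60 = 13.40 rad/s, so T = P/ω = 15.0×10³ / 13.40 = 1119 N·m.
J = π(d_o⁴ − d_i⁴)/32 = π(0.0250⁴ − 0.0132⁴)/32 = 3.537×10^-8 m⁴.
τ_max = T·r/J = 1119 × 0.0125 / 3.537×10^-8 = 3.955×10^8 Pa.

57400 psi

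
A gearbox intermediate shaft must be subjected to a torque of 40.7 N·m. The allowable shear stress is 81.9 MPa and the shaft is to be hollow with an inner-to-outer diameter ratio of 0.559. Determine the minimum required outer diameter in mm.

For a hollow shaft with d_i/d_o = 0.559: τ_max = 16T/(π d_o³ (1−k⁴)), so d_o = [16T/(π τ_allow (1−k⁴))]^(1/3) = [16·40.70/(π·8.19×10^7·0.9024)]^(1/3) = 0.01410 m.

14.1 mm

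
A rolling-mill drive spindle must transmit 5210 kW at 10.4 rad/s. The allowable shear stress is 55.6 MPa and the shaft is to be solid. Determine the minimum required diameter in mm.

358 mm

ω = 10.4 rad/s, so T = P/ω = 5210×10³ / 10.40 = 501000 N·m.
For a solid shaft τ_max = 16T/(πd³), so d = (16T/(π τ_allow))^(1/3) = (16·501000/(π·5.56×10^7))^(1/3) = 0.3580 m.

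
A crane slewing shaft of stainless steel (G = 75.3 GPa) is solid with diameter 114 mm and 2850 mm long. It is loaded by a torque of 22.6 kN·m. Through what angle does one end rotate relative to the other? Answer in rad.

J = πd⁴/32 = π(0.114)⁴/32 = 1.658×10^-5 m⁴.
θ = T·L/(G·J) = 22600 × 2.85 / (75.3×10⁹ × 1.658×10^-5) = 0.05159 rad.

0.0516 rad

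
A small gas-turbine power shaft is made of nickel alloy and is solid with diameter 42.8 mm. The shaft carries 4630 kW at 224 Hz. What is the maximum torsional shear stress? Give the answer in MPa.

ω = 2π·224 = 1407 rad/s, so T = P/ω = 4630×10³ / 1407 = 3290 N·m.
J = πd⁴/32 = π(0.0428)⁴/32 = 3.294×10^-7 m⁴.
τ_max = T·r/J = 3290 × 0.0214 / 3.294×10^-7 = 2.137×10^8 Pa.

214 MPa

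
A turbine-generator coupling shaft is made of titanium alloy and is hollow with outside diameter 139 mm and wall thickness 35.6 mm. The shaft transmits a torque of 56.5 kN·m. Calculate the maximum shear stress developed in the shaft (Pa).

J = π(d_o⁴ − d_i⁴)/32 = π(0.139⁴ − 0.0678⁴)/32 = 3.457×10^-5 m⁴.
τ_max = T·r/J = 56500 × 0.0695 / 3.457×10^-5 = 1.136×10^8 Pa.

1.14e8 Pa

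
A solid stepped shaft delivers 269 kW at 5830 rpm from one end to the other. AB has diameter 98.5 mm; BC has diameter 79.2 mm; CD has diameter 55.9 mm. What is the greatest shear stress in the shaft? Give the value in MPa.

ω = 2π·5830/60 = 610.5 rad/s, so T = P/ω = 269×10³ / 610.5 = 440.6 N·m.
Under the same torque, τ_max = 16T/(πd³) is largest where d is smallest — segment CD (d = 55.9 mm).
τ_max = 16·440.6/(π·(0.0559)³) = 1.285×10^7 Pa.

12.8 MPa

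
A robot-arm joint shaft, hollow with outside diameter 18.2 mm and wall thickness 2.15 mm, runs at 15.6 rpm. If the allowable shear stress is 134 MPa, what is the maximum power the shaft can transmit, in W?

J = π(d_o⁴ − d_i⁴)/32 = π(0.0182⁴ − 0.0139⁴)/32 = 7.107×10^-9 m⁴.
T_max = τ_allow·J/r = 1.34×10^8 × 7.107×10^-9 / 0.00910 = 104.7 N·m.
ω = 2π·15.6/60 = 1.634 rad/s, so P_max = T_max·ω = 171.0 W.

171 W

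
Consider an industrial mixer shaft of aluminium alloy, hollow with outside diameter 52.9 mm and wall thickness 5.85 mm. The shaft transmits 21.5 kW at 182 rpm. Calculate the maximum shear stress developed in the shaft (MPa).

ω = 2π·182/60 = 19.06 rad/s, so T = P/ω = 21.5×10³ / 19.06 = 1128 N·m.
J = π(d_o⁴ − d_i⁴)/32 = π(0.0529⁴ − 0.0412⁴)/32 = 4.859×10^-7 m⁴.
τ_max = T·r/J = 1128 × 0.0264 / 4.859×10^-7 = 6.140×10^7 Pa.

61.4 MPa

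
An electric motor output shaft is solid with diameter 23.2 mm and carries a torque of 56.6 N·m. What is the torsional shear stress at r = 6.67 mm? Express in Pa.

J = πd⁴/32 = π(0.0232)⁴/32 = 2.844×10^-8 m⁴.
Shear stress varies linearly with radius: τ = T·r/J = 56.60 × 0.00667 / 2.844×10^-8 = 1.327×10^7 Pa.

1.33e7 Pa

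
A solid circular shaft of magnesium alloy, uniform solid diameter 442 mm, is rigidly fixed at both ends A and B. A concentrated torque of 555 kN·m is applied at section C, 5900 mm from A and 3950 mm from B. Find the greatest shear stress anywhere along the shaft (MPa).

19.6 MPa

With uniform GJ and both ends fixed, compatibility θ_AC = θ_CB gives T_A·a = T_B·b, together with T_A + T_B = T₀.
T_A = T₀·b/(a+b) = 555000·3950/9850 = 222600 N·m; T_B = 332400 N·m.
τ in each portion: τ_AC = 1.31×10^7 Pa, τ_CB = 1.96×10^7 Pa; maximum is in CB.
τ_max = T_CB·r/J = 332400·0.221/3.75×10^-3 = 1.961×10^7 Pa.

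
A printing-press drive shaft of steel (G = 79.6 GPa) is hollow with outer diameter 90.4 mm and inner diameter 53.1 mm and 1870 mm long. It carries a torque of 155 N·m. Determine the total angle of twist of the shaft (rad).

6.30e-4 rad

J = π(d_o⁴ − d_i⁴)/32 = π(0.0904⁴ − 0.0531⁴)/32 = 5.776×10^-6 m⁴.
θ = T·L/(G·J) = 155.0 × 1.87 / (79.6×10⁹ × 5.776×10^-6) = 6.304×10^-4 rad.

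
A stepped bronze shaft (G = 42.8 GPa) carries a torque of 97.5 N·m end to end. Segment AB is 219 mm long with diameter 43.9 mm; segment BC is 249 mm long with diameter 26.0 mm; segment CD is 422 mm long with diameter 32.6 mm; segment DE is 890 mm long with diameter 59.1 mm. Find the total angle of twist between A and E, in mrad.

24.4 mrad

J_AB = π(0.0439)⁴/32 = 3.65×10^-7 m⁴; J_BC = π(0.0260)⁴/32 = 4.49×10^-8 m⁴; J_CD = π(0.0326)⁴/32 = 1.11×10^-7 m⁴; J_DE = π(0.0591)⁴/32 = 1.20×10^-6 m⁴.
θ = (T/G)·Σ L_i/J_i = (97.50/42.8×10⁹)·(0.219/3.65×10^-7 + 0.249/4.49×10^-8 + 0.422/1.11×10^-7 + 0.890/1.20×10^-6) = 0.02437 rad.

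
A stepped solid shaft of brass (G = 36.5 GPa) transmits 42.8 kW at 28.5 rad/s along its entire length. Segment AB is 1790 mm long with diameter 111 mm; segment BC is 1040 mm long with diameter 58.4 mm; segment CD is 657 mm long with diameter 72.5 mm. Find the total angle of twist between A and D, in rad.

ω = 28.5 rad/s, so T = P/ω = 42.8×10³ / 28.50 = 1502 N·m.
J_AB = π(0.111)⁴/32 = 1.49×10^-5 m⁴; J_BC = π(0.0584)⁴/32 = 1.14×10^-6 m⁴; J_CD = π(0.0725)⁴/32 = 2.71×10^-6 m⁴.
θ = (T/G)·Σ L_i/J_i = (1502/36.5×10⁹)·(1.79/1.49×10^-5 + 1.04/1.14×10^-6 + 0.657/2.71×10^-6) = 0.05238 rad.

0.0524 rad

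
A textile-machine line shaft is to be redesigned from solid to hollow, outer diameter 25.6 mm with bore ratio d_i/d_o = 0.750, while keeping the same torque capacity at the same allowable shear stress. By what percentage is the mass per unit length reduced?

Equal τ_max and T ⇒ the solid shaft needs d_s³ = d_o³(1−k⁴), so d_s = 25.6·(1−0.750⁴)^(1/3) = 22.55 mm.
Area ratio A_h/A_s = d_o²(1−k²)/d_s² = (1−k²)/(1−k⁴)^(2/3) = 0.5638.
Mass saving = 1 − 0.5638 = 43.6 %.

43.6 %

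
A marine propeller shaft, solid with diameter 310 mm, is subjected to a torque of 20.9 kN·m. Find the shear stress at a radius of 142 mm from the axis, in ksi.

0.475 ksi

J = πd⁴/32 = π(0.310)⁴/32 = 9.067×10^-4 m⁴.
Shear stress varies linearly with radius: τ = T·r/J = 20900 × 0.142 / 9.067×10^-4 = 3.273×10^6 Pa.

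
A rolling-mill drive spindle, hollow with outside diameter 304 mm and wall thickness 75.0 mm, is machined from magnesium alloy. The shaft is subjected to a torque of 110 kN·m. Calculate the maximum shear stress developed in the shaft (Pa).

J = π(d_o⁴ − d_i⁴)/32 = π(0.304⁴ − 0.154⁴)/32 = 7.833×10^-4 m⁴.
τ_max = T·r/J = 110000 × 0.152 / 7.833×10^-4 = 2.135×10^7 Pa.

2.13e7 Pa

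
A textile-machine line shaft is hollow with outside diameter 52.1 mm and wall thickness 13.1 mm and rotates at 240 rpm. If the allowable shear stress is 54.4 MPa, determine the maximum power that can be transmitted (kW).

J = π(d_o⁴ − d_i⁴)/32 = π(0.0521⁴ − 0.0259⁴)/32 = 6.792×10^-7 m⁴.
T_max = τ_allow·J/r = 5.44×10^7 × 6.792×10^-7 / 0.0261 = 1418 N·m.
ω = 2π·240/60 = 25.13 rad/s, so P_max = T_max·ω = 3.565×10^4 W.

35.6 kW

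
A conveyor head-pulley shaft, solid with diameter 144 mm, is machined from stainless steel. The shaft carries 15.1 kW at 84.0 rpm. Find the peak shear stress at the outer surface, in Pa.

2.93e6 Pa

ω = 2π·84.0/60 = 8.796 rad/s, so T = P/ω = 15.1×10³ / 8.796 = 1717 N·m.
J = πd⁴/32 = π(0.144)⁴/32 = 4.221×10^-5 m⁴.
τ_max = T·r/J = 1717 × 0.0720 / 4.221×10^-5 = 2.928×10^6 Pa.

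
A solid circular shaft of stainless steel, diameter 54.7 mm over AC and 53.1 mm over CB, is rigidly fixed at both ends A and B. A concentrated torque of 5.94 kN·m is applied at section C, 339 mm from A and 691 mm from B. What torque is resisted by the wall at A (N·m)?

4140 N·m

Compatibility: T_A·a/J_AC = T_B·b/J_CB with T_A + T_B = T₀.
J_AC = 8.79×10^-7 m⁴, J_CB = 7.81×10^-7 m⁴, so T_A = T₀·(J_AC/a)/((J_AC/a)+(J_CB/b)) = 4137 N·m, T_B = 1803 N·m.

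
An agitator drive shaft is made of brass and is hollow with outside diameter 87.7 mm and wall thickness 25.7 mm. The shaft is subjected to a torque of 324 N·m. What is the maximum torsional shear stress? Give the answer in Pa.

2.52e6 Pa

J = π(d_o⁴ − d_i⁴)/32 = π(0.0877⁴ − 0.0363⁴)/32 = 5.637×10^-6 m⁴.
τ_max = T·r/J = 324.0 × 0.0439 / 5.637×10^-6 = 2.520×10^6 Pa.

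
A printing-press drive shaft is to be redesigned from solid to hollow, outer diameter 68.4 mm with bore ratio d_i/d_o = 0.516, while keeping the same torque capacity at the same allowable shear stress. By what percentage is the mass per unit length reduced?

22.9 %

Equal τ_max and T ⇒ the solid shaft needs d_s³ = d_o³(1−k⁴), so d_s = 68.4·(1−0.516⁴)^(1/3) = 66.74 mm.
Area ratio A_h/A_s = d_o²(1−k²)/d_s² = (1−k²)/(1−k⁴)^(2/3) = 0.7706.
Mass saving = 1 − 0.7706 = 22.9 %.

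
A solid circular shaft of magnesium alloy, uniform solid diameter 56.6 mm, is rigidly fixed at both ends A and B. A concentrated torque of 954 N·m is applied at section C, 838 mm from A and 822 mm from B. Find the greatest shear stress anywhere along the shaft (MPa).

13.5 MPa

With uniform GJ and both ends fixed, compatibility θ_AC = θ_CB gives T_A·a = T_B·b, together with T_A + T_B = T₀.
T_A = T₀·b/(a+b) = 954.0·822/1660 = 472.4 N·m; T_B = 481.6 N·m.
τ in each portion: τ_AC = 1.33×10^7 Pa, τ_CB = 1.35×10^7 Pa; maximum is in CB.
τ_max = T_CB·r/J = 481.6·0.0283/1.01×10^-6 = 1.353×10^7 Pa.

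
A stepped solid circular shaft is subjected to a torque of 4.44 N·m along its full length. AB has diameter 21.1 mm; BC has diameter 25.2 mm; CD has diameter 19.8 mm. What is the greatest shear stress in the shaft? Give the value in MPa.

Under the same torque, τ_max = 16T/(πd³) is largest where d is smallest — segment CD (d = 19.8 mm).
τ_max = 16·4.440/(π·(0.0198)³) = 2.913×10^6 Pa.

2.91 MPa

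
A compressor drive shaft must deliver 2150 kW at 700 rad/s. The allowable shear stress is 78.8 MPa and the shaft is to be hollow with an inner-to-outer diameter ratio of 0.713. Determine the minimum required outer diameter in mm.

64.4 mm

ω = 700 rad/s, so T = P/ω = 2150×10³ / 700.0 = 3071 N·m.
For a hollow shaft with d_i/d_o = 0.713: τ_max = 16T/(π d_o³ (1−k⁴)), so d_o = [16T/(π τ_allow (1−k⁴))]^(1/3) = [16·3071/(π·7.88×10^7·0.7416)]^(1/3) = 0.06445 m.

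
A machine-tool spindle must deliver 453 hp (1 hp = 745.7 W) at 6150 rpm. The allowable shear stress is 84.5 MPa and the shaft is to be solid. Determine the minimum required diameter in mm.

31.6 mm

ω = 2π·6150/60 = 644.0 rad/s, so T = P/ω = 453×745.7 / 644.0 = 524.5 N·m.
For a solid shaft τ_max = 16T/(πd³), so d = (16T/(π τ_allow))^(1/3) = (16·524.5/(π·8.45×10^7))^(1/3) = 0.03162 m.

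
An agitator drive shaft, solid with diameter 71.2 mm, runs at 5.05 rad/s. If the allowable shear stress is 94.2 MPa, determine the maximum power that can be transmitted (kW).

33.7 kW

J = πd⁴/32 = π(0.0712)⁴/32 = 2.523×10^-6 m⁴.
T_max = τ_allow·J/r = 9.42×10^7 × 2.523×10^-6 / 0.0356 = 6676 N·m.
ω = 5.05 rad/s, so P_max = T_max·ω = 3.371×10^4 W.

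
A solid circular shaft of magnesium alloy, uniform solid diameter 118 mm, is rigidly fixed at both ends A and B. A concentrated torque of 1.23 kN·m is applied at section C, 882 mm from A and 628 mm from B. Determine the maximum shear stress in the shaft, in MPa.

2.23 MPa

With uniform GJ and both ends fixed, compatibility θ_AC = θ_CB gives T_A·a = T_B·b, together with T_A + T_B = T₀.
T_A = T₀·b/(a+b) = 1230·628/1510 = 511.5 N·m; T_B = 718.5 N·m.
τ in each portion: τ_AC = 1.59×10^6 Pa, τ_CB = 2.23×10^6 Pa; maximum is in CB.
τ_max = T_CB·r/J = 718.5·0.0590/1.90×10^-5 = 2.227×10^6 Pa.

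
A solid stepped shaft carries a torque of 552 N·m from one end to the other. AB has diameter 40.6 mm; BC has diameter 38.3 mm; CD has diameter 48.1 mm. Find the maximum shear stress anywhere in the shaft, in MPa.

Under the same torque, τ_max = 16T/(πd³) is largest where d is smallest — segment BC (d = 38.3 mm).
τ_max = 16·552.0/(π·(0.0383)³) = 5.004×10^7 Pa.

50.0 MPa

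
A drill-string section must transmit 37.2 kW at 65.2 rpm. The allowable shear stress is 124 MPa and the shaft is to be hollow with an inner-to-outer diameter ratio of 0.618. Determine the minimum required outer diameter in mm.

64.0 mm

ω = 2π·65.2/60 = 6.828 rad/s, so T = P/ω = 37.2×10³ / 6.828 = 5448 N·m.
For a hollow shaft with d_i/d_o = 0.618: τ_max = 16T/(π d_o³ (1−k⁴)), so d_o = [16T/(π τ_allow (1−k⁴))]^(1/3) = [16·5448/(π·1.24×10^8·0.8541)]^(1/3) = 0.06399 m.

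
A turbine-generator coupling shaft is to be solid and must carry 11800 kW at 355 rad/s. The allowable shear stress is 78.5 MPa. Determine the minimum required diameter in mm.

129 mm

ω = 355 rad/s, so T = P/ω = 11800×10³ / 355.0 = 33240 N·m.
For a solid shaft τ_max = 16T/(πd³), so d = (16T/(π τ_allow))^(1/3) = (16·33240/(π·7.85×10^7))^(1/3) = 0.1292 m.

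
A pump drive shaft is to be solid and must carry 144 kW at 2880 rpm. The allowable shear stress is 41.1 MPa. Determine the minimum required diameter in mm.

39.0 mm

ω = 2π·2880/60 = 301.6 rad/s, so T = P/ω = 144×10³ / 301.6 = 477.5 N·m.
For a solid shaft τ_max = 16T/(πd³), so d = (16T/(π τ_allow))^(1/3) = (16·477.5/(π·4.11×10^7))^(1/3) = 0.03897 m.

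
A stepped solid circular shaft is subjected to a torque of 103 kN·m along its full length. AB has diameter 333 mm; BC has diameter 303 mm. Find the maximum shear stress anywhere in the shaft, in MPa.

18.9 MPa

Under the same torque, τ_max = 16T/(πd³) is largest where d is smallest — segment BC (d = 303 mm).
τ_max = 16·103000/(π·(0.303)³) = 1.886×10^7 Pa.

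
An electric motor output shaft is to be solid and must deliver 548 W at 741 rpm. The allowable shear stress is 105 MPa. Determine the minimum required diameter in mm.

7.00 mm

ω = 2π·741/60 = 77.60 rad/s, so T = P/ω = 548 / 77.60 = 7.062 N·m.
For a solid shaft τ_max = 16T/(πd³), so d = (16T/(π τ_allow))^(1/3) = (16·7.062/(π·1.05×10^8))^(1/3) = 0.006997 m.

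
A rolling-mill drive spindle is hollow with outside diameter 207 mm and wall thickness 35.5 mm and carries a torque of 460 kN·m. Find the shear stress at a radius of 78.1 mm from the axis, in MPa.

J = π(d_o⁴ − d_i⁴)/32 = π(0.207⁴ − 0.136⁴)/32 = 1.467×10^-4 m⁴.
Shear stress varies linearly with radius: τ = T·r/J = 460000 × 0.0781 / 1.467×10^-4 = 2.449×10^8 Pa.

245 MPa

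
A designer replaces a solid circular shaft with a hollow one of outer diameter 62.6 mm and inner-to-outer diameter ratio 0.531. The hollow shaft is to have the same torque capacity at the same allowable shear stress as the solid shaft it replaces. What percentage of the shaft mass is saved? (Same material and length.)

24.1 %

Equal τ_max and T ⇒ the solid shaft needs d_s³ = d_o³(1−k⁴), so d_s = 62.6·(1−0.531⁴)^(1/3) = 60.90 mm.
Area ratio A_h/A_s = d_o²(1−k²)/d_s² = (1−k²)/(1−k⁴)^(2/3) = 0.7588.
Mass saving = 1 − 0.7588 = 24.1 %.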